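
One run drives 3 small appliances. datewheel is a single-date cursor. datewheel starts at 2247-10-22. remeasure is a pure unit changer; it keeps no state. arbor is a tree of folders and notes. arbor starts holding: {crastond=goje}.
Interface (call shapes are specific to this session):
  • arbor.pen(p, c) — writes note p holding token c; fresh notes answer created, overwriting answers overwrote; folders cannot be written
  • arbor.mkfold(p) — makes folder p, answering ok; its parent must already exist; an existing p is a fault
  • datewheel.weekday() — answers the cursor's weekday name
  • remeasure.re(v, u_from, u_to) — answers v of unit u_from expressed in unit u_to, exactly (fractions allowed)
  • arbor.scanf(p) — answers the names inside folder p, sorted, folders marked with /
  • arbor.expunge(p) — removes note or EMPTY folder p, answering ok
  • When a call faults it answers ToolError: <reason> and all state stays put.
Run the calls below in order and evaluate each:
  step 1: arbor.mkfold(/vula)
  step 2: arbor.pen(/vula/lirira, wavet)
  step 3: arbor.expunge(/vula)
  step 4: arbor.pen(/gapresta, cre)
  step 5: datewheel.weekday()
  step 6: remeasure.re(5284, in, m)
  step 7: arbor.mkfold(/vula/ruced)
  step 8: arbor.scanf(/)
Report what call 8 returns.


Answer: [crastond, gapresta, vula/]

Derivation:
Do: arbor.mkfold[p='/vula']
See: ok
Do: arbor.pen[p='/vula/lirira'; c='wavet']
See: created
Do: arbor.expunge[p='/vula']
See: ToolError: not empty
Do: arbor.pen[p='/gapresta'; c='cre']
See: created
Do: datewheel.weekday[]
See: Friday
Do: remeasure.re[v='5284'; u_from='in'; u_to='m']
See: 167767/1250
Do: arbor.mkfold[p='/vula/ruced']
See: ok
Do: arbor.scanf[p='/']
See: [crastond, gapresta, vula/]


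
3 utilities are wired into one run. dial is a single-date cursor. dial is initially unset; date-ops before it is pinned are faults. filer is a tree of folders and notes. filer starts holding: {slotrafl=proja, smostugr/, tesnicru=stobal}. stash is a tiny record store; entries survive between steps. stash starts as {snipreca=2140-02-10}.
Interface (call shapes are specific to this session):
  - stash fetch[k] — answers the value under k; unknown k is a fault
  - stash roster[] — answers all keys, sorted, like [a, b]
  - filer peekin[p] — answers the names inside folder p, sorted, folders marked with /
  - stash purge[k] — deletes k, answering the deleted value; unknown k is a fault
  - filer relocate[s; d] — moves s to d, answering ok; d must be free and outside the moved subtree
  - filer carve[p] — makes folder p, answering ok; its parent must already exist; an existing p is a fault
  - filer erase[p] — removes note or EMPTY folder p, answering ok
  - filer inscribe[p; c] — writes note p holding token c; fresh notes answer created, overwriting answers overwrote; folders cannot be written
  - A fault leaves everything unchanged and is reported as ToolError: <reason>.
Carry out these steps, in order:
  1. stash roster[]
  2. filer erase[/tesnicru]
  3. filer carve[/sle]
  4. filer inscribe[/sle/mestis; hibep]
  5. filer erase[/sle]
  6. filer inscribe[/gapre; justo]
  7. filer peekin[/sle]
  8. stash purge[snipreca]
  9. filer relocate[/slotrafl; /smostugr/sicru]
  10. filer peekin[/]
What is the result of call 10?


Answer: [gapre, sle/, smostugr/]

Derivation:
I invoke stash roster, giving [snipreca].
I call filer erase with p→/tesnicru, which returns ok.
Invoking filer carve with p→/sle, which returns ok.
I try filer inscribe with p→/sle/mestis, c→hibep, and get created.
Then filer erase with p→/sle, and get ToolError: not empty.
Then filer inscribe with p→/gapre, c→justo, yielding created.
Then filer peekin with p→/sle, giving [mestis].
Invoking stash purge with k→snipreca, and observe 2140-02-10.
Invoking filer relocate with s→/slotrafl, d→/smostugr/sicru: ok.
I call filer peekin with p→/: [gapre, sle/, smostugr/].


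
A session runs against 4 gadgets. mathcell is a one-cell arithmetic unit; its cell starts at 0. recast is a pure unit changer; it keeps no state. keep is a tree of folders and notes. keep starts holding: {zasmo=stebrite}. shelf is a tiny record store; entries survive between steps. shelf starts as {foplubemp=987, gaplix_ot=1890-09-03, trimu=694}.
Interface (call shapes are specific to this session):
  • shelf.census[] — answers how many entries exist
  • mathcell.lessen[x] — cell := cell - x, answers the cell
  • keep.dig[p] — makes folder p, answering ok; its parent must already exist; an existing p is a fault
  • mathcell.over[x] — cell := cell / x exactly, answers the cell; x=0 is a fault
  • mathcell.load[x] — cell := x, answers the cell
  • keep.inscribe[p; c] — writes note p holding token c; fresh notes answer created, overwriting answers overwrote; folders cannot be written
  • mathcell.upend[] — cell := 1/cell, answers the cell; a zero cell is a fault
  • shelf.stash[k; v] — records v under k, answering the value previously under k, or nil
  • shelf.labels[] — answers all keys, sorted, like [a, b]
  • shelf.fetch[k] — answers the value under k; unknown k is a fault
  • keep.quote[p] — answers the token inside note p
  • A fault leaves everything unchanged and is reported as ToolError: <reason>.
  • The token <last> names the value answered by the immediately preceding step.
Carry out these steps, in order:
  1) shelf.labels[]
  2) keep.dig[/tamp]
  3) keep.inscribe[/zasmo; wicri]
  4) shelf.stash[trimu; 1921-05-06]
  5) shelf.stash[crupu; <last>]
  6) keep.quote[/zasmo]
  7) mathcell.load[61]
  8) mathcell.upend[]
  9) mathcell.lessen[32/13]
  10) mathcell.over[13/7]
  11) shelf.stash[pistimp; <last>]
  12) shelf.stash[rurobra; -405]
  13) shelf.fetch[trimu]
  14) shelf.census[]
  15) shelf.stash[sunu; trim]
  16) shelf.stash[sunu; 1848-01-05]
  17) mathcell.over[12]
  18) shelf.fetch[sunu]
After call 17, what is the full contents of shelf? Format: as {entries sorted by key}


Do: labels[]
See: [foplubemp, gaplix_ot, trimu]
Do: dig[p='/tamp']
See: ok
Do: inscribe[p='/zasmo'; c='wicri']
See: overwrote
Do: stash[k='trimu'; v='1921-05-06']
See: 694
Do: stash[k='crupu'; v='<last>']
See: nil
Do: quote[p='/zasmo']
See: wicri
Do: load[x='61']
See: 61
Do: upend[]
See: 1/61
Do: lessen[x='32/13']
See: -1939/793
Do: over[x='13/7']
See: -13573/10309
Do: stash[k='pistimp'; v='<last>']
See: nil
Do: stash[k='rurobra'; v='-405']
See: nil
Do: fetch[k='trimu']
See: 1921-05-06
Do: census[]
See: 6
Do: stash[k='sunu'; v='trim']
See: nil
Do: stash[k='sunu'; v='1848-01-05']
See: trim
Do: over[x='12']
See: -13573/123708
Do: fetch[k='sunu']
See: 1848-01-05

Answer: {crupu=694, foplubemp=987, gaplix_ot=1890-09-03, pistimp=-13573/10309, rurobra=-405, sunu=1848-01-05, trimu=1921-05-06}


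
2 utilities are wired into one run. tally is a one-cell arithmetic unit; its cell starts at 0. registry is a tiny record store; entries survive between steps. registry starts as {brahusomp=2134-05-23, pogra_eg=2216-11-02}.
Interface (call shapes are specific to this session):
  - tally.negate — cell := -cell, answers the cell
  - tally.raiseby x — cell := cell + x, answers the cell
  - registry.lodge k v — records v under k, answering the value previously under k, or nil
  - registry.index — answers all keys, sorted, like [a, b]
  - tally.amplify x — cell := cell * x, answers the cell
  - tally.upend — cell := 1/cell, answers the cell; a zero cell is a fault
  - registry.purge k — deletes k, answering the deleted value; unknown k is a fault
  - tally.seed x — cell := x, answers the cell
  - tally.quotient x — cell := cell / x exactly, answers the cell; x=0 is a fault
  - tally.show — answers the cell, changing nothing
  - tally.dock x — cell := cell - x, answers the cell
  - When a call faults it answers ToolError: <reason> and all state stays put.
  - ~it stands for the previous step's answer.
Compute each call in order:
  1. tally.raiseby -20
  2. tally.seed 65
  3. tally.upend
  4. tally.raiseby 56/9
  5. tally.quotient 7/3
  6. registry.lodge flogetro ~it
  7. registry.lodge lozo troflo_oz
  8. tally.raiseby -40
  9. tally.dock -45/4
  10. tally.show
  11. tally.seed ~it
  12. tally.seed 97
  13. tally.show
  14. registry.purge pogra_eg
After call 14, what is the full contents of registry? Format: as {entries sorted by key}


Step: tally.raiseby[x='-20']
Result: -20
Step: tally.seed[x='65']
Result: 65
Step: tally.upend[]
Result: 1/65
Step: tally.raiseby[x='56/9']
Result: 3649/585
Step: tally.quotient[x='7/3']
Result: 3649/1365
Step: registry.lodge[k='flogetro'; v='~it']
Result: nil
Step: registry.lodge[k='lozo'; v='troflo_oz']
Result: nil
Step: tally.raiseby[x='-40']
Result: -50951/1365
Step: tally.dock[x='-45/4']
Result: -142379/5460
Step: tally.show[]
Result: -142379/5460
Step: tally.seed[x='~it']
Result: -142379/5460
Step: tally.seed[x='97']
Result: 97
Step: tally.show[]
Result: 97
Step: registry.purge[k='pogra_eg']
Result: 2216-11-02

Answer: {brahusomp=2134-05-23, flogetro=3649/1365, lozo=troflo_oz}


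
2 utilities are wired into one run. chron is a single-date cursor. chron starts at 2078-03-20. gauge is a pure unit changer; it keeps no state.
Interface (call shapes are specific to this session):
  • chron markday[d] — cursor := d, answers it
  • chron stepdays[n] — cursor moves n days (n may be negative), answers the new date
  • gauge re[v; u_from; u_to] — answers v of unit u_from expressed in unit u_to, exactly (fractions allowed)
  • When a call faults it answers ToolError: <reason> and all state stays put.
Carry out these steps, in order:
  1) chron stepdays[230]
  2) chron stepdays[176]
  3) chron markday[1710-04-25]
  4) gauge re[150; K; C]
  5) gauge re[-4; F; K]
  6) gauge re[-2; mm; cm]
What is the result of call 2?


I run chron stepdays passing n→230, which returns 2078-11-05.
Calling chron stepdays passing n→176, — result: 2079-04-30.
Then chron markday passing d→1710-04-25, and observe 1710-04-25.
Now I run gauge re passing v→150, u_from→K, u_to→C, which returns -2463/20.
I try gauge re passing v→-4, u_from→F, u_to→K, yielding 5063/20.
I run gauge re passing v→-2, u_from→mm, u_to→cm, which returns -1/5.

Answer: 2079-04-30


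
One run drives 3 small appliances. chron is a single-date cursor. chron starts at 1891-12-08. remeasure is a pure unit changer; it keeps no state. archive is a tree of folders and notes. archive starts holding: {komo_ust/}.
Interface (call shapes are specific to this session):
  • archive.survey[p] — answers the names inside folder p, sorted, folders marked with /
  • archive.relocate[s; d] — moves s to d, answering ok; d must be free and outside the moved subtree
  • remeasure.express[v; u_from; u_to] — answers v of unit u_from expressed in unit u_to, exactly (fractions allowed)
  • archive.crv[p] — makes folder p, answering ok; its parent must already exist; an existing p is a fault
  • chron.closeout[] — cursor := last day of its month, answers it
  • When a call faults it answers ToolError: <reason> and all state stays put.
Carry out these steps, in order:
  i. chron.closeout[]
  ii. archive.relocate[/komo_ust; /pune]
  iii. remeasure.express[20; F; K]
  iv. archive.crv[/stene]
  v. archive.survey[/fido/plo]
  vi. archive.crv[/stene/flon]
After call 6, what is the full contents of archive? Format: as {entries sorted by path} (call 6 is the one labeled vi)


Answer: {pune/, stene/, stene/flon/}

Derivation:
Do: chron.closeout[]
See: 1891-12-31
Do: archive.relocate[s→/komo_ust; d→/pune]
See: ok
Do: remeasure.express[v→20; u_from→F; u_to→K]
See: 15989/60
Do: archive.crv[p→/stene]
See: ok
Do: archive.survey[p→/fido/plo]
See: ToolError: not found
Do: archive.crv[p→/stene/flon]
See: ok


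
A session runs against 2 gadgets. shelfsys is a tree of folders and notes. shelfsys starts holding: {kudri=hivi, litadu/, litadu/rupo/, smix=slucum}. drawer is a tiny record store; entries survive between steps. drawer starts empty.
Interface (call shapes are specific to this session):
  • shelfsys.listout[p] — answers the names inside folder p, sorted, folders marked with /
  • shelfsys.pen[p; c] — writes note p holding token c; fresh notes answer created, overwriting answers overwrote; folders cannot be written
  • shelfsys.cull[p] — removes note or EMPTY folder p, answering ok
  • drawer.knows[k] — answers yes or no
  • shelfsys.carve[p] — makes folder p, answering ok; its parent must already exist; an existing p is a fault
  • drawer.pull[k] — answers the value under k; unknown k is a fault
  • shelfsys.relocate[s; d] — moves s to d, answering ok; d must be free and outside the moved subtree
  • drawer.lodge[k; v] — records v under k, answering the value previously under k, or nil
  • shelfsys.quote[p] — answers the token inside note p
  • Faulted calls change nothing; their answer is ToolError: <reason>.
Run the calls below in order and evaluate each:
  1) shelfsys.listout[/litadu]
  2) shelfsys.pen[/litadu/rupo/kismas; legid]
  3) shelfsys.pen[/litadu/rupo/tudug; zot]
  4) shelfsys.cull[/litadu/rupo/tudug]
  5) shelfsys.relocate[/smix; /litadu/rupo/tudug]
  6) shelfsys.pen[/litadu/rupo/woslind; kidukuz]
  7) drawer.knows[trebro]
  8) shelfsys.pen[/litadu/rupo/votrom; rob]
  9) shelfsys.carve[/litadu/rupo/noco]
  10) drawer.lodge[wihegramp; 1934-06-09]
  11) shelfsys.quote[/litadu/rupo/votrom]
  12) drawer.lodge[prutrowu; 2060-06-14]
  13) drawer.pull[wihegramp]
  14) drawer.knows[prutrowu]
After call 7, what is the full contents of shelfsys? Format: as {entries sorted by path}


Answer: {kudri=hivi, litadu/, litadu/rupo/, litadu/rupo/kismas=legid, litadu/rupo/tudug=slucum, litadu/rupo/woslind=kidukuz}

Derivation:
Do: shelfsys.listout[p→/litadu]
See: [rupo/]
Do: shelfsys.pen[p→/litadu/rupo/kismas; c→legid]
See: created
Do: shelfsys.pen[p→/litadu/rupo/tudug; c→zot]
See: created
Do: shelfsys.cull[p→/litadu/rupo/tudug]
See: ok
Do: shelfsys.relocate[s→/smix; d→/litadu/rupo/tudug]
See: ok
Do: shelfsys.pen[p→/litadu/rupo/woslind; c→kidukuz]
See: created
Do: drawer.knows[k→trebro]
See: no
Do: shelfsys.pen[p→/litadu/rupo/votrom; c→rob]
See: created
Do: shelfsys.carve[p→/litadu/rupo/noco]
See: ok
Do: drawer.lodge[k→wihegramp; v→1934-06-09]
See: nil
Do: shelfsys.quote[p→/litadu/rupo/votrom]
See: rob
Do: drawer.lodge[k→prutrowu; v→2060-06-14]
See: nil
Do: drawer.pull[k→wihegramp]
See: 1934-06-09
Do: drawer.knows[k→prutrowu]
See: yes


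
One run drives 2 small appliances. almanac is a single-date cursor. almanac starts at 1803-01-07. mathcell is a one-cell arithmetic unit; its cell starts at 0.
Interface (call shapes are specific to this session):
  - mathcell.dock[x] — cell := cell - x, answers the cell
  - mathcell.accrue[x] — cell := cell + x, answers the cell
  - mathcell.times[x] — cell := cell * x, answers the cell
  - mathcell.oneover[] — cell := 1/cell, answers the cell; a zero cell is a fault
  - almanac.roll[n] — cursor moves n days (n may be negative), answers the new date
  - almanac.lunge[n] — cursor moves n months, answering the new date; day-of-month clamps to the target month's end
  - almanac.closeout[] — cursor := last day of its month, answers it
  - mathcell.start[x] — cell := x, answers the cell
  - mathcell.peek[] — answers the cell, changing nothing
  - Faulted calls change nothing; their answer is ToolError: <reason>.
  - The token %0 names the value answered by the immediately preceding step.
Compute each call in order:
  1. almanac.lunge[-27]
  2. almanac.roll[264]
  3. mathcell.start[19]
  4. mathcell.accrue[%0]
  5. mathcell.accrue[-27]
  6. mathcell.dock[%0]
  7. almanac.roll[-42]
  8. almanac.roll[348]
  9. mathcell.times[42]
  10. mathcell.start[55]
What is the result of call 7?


I run almanac.lunge using n=-27, — result: 1800-10-07.
I use almanac.roll using n=264, giving 1801-06-28.
Calling mathcell.start using x=19, and get 19.
Next I call mathcell.accrue using x=%0, and see 38.
Invoking mathcell.accrue using x=-27, and see 11.
I try mathcell.dock using x=%0, and get 0.
Invoking almanac.roll using n=-42, yielding 1801-05-17.
Now I run almanac.roll using n=348, → 1802-04-30.
I call mathcell.times using x=42: 0.
Now I run mathcell.start using x=55, giving 55.

Answer: 1801-05-17


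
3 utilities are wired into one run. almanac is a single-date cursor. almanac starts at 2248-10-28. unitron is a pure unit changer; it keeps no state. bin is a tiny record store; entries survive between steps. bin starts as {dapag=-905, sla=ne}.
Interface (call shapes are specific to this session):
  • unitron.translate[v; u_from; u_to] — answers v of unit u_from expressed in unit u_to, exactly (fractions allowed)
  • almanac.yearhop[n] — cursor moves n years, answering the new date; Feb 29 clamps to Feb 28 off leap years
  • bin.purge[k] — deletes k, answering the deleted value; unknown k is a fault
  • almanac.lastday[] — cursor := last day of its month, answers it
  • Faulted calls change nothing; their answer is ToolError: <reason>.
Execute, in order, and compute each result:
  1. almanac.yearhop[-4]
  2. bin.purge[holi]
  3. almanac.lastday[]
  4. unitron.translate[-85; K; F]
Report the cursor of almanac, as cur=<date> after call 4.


→ almanac.yearhop(n: -4)
← 2244-10-28
→ bin.purge(k: holi)
← ToolError: no such key holi
→ almanac.lastday()
← 2244-10-31
→ unitron.translate(v: -85, u_from: K, u_to: F)
← -61267/100

Answer: cur=2244-10-31


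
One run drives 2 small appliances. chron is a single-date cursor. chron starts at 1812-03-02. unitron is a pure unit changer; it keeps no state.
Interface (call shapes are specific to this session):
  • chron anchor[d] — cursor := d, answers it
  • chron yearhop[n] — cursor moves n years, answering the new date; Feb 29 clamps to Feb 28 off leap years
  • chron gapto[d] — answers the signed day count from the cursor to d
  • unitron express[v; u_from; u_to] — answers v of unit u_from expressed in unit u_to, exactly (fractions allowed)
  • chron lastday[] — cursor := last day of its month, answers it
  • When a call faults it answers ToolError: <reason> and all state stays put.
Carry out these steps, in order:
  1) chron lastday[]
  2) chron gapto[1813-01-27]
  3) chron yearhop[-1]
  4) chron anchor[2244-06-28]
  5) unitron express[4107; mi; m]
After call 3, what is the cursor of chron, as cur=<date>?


Act: chron lastday[]
Obs: 1812-03-31
Act: chron gapto[d='1813-01-27']
Obs: 302
Act: chron yearhop[n='-1']
Obs: 1811-03-31
Act: chron anchor[d='2244-06-28']
Obs: 2244-06-28
Act: unitron express[v='4107'; u_from='mi'; u_to='m']
Obs: 826196976/125

Answer: cur=1811-03-31


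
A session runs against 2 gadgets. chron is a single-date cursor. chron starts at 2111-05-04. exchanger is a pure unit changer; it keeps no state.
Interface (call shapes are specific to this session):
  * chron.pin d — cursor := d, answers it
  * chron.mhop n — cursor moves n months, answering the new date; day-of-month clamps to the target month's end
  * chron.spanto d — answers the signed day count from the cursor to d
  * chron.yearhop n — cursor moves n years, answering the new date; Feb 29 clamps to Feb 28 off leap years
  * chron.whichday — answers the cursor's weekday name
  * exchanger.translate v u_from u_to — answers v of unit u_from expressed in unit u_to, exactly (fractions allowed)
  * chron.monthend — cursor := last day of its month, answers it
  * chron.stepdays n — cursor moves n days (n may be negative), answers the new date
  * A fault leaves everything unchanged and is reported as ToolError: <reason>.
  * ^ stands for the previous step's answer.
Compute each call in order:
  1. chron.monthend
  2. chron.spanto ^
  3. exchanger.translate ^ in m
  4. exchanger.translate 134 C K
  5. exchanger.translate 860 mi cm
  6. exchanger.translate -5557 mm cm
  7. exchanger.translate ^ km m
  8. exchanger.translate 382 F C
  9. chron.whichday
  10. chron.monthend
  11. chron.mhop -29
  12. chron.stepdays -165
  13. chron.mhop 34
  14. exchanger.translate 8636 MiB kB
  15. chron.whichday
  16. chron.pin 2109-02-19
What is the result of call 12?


I use chron.monthend, which returns 2111-05-31.
I run chron.spanto(d→^), → 0.
Using exchanger.translate(v→^, u_from→in, u_to→m), yielding 0.
Calling exchanger.translate(v→134, u_from→C, u_to→K), and get 8143/20.
Next I call exchanger.translate(v→860, u_from→mi, u_to→cm), — result: 138403584.
I run exchanger.translate(v→-5557, u_from→mm, u_to→cm), and observe -5557/10.
Then exchanger.translate(v→^, u_from→km, u_to→m), and see -555700.
Next I call exchanger.translate(v→382, u_from→F, u_to→C), and get 1750/9.
I use chron.whichday(), and get Sunday.
I call chron.monthend, and get 2111-05-31.
Now I run chron.mhop(n→-29), — result: 2108-12-31.
I call chron.stepdays(n→-165), yielding 2108-07-19.
Then chron.mhop(n→34): 2111-05-19.
I use exchanger.translate(v→8636, u_from→MiB, u_to→kB), — result: 1131937792/125.
Using chron.whichday(), and see Tuesday.
I call chron.pin(d→2109-02-19), giving 2109-02-19.

Answer: 2108-07-19


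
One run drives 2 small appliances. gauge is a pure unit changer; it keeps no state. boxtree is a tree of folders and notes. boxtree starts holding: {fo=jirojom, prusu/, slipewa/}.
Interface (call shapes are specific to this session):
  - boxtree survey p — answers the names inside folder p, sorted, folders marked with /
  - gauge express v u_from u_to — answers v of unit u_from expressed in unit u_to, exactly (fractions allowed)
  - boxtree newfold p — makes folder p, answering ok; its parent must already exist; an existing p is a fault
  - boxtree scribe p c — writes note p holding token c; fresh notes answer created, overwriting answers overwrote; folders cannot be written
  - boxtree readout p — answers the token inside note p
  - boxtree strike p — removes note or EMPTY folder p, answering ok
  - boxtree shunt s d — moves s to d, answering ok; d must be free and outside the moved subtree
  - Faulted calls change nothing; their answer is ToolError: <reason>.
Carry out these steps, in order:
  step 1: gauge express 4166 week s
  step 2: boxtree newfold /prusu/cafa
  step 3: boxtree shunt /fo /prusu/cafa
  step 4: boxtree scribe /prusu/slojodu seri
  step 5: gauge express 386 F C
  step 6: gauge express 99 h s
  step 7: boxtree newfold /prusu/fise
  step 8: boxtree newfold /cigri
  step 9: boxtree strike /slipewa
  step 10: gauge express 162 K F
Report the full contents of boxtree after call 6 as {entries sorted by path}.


~$ gauge express v=4166 u_from=week u_to=s
  2519596800
~$ boxtree newfold p=/prusu/cafa
  ok
~$ boxtree shunt s=/fo d=/prusu/cafa
  ToolError: exists
~$ boxtree scribe p=/prusu/slojodu c=seri
  created
~$ gauge express v=386 u_from=F u_to=C
  590/3
~$ gauge express v=99 u_from=h u_to=s
  356400
~$ boxtree newfold p=/prusu/fise
  ok
~$ boxtree newfold p=/cigri
  ok
~$ boxtree strike p=/slipewa
  ok
~$ gauge express v=162 u_from=K u_to=F
  -16807/100

Answer: {fo=jirojom, prusu/, prusu/cafa/, prusu/slojodu=seri, slipewa/}


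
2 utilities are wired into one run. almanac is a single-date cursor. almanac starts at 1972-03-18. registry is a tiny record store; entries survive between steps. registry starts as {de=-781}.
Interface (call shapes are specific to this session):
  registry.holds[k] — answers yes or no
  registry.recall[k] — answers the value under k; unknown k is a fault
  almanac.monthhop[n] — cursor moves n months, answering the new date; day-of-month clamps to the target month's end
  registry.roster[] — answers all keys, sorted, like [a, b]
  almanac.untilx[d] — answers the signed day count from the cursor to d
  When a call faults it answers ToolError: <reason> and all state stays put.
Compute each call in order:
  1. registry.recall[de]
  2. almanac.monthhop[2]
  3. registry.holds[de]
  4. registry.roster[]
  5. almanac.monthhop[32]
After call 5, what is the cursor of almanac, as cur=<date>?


Answer: cur=1975-01-18

Derivation:
==> registry.recall(k: de)
<== -781
==> almanac.monthhop(n: 2)
<== 1972-05-18
==> registry.holds(k: de)
<== yes
==> registry.roster()
<== [de]
==> almanac.monthhop(n: 32)
<== 1975-01-18


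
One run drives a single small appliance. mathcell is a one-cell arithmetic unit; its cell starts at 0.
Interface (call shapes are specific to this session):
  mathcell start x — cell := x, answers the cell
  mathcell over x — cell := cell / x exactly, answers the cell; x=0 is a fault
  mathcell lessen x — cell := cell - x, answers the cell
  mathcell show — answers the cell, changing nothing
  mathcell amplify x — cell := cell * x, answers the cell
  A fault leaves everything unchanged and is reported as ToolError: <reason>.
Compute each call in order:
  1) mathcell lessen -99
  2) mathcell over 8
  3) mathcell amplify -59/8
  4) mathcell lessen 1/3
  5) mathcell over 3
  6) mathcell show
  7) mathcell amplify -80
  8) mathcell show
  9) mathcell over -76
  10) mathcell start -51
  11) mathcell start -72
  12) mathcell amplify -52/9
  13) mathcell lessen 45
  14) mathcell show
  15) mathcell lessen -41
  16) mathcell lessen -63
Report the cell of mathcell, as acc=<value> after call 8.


Answer: acc=87935/36

Derivation:
-> mathcell lessen(x='-99')
<- 99
-> mathcell over(x='8')
<- 99/8
-> mathcell amplify(x='-59/8')
<- -5841/64
-> mathcell lessen(x='1/3')
<- -17587/192
-> mathcell over(x='3')
<- -17587/576
-> mathcell show()
<- -17587/576
-> mathcell amplify(x='-80')
<- 87935/36
-> mathcell show()
<- 87935/36
-> mathcell over(x='-76')
<- -87935/2736
-> mathcell start(x='-51')
<- -51
-> mathcell start(x='-72')
<- -72
-> mathcell amplify(x='-52/9')
<- 416
-> mathcell lessen(x='45')
<- 371
-> mathcell show()
<- 371
-> mathcell lessen(x='-41')
<- 412
-> mathcell lessen(x='-63')
<- 475


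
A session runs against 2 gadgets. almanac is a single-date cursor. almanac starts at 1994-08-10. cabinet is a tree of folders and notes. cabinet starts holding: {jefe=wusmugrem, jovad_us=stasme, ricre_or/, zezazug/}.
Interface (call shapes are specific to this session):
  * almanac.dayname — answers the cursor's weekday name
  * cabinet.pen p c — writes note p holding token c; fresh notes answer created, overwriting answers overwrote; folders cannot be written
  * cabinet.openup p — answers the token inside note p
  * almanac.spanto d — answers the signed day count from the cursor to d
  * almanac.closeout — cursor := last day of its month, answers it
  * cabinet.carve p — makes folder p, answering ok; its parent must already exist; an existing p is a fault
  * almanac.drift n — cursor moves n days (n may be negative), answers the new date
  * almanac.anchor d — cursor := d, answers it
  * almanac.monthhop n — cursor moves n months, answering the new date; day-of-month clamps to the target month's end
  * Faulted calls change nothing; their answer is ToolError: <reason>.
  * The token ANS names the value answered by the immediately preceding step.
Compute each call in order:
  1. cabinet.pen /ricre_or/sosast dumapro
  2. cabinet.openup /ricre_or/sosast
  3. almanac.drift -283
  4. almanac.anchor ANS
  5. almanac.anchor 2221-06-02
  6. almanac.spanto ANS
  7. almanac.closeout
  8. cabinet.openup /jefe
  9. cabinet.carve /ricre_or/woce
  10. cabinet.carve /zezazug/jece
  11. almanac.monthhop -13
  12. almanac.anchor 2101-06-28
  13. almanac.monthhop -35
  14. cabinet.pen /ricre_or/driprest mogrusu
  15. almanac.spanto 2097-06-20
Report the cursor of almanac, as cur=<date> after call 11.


Answer: cur=2220-05-30

Derivation:
% 1. pen(p→/ricre_or/sosast, c→dumapro) : created
% 2. openup(p→/ricre_or/sosast) : dumapro
% 3. drift(n→-283) : 1993-10-31
% 4. anchor(d→ANS) : 1993-10-31
% 5. anchor(d→2221-06-02) : 2221-06-02
% 6. spanto(d→ANS) : 0
% 7. closeout() : 2221-06-30
% 8. openup(p→/jefe) : wusmugrem
% 9. carve(p→/ricre_or/woce) : ok
% 10. carve(p→/zezazug/jece) : ok
% 11. monthhop(n→-13) : 2220-05-30
% 12. anchor(d→2101-06-28) : 2101-06-28
% 13. monthhop(n→-35) : 2098-07-28
% 14. pen(p→/ricre_or/driprest, c→mogrusu) : created
% 15. spanto(d→2097-06-20) : -403


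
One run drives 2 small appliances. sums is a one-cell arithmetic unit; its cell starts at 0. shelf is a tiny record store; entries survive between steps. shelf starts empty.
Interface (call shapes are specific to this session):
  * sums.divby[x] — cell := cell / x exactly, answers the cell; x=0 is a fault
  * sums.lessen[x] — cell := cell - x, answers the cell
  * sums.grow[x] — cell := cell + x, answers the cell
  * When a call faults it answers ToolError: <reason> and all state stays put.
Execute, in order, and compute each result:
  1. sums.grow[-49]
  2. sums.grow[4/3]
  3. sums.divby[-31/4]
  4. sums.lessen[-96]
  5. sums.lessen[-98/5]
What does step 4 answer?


Answer: 9500/93

Derivation:
I use grow on x='-49': -49.
Invoking grow on x='4/3', which returns -143/3.
Then divby on x='-31/4': 572/93.
Then lessen on x='-96', which returns 9500/93.
I use lessen on x='-98/5', and get 56614/465.


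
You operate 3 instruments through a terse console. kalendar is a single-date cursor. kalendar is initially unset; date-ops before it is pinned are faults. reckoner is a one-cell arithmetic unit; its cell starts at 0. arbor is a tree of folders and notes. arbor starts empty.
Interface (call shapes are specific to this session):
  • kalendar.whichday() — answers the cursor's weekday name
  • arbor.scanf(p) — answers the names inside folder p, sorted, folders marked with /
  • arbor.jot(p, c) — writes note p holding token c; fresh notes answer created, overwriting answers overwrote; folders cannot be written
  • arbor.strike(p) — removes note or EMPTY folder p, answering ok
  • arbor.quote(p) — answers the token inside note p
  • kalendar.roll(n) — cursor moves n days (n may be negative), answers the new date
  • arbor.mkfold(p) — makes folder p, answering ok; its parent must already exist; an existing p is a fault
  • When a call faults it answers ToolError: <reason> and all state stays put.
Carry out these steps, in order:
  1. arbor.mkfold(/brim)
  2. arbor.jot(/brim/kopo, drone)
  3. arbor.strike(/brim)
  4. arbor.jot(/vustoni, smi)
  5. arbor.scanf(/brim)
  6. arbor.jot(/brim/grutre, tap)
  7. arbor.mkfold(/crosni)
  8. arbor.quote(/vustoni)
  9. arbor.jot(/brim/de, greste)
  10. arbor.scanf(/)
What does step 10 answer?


Answer: [brim/, crosni/, vustoni]

Derivation:
>> arbor.mkfold(p→/brim)
<< ok
>> arbor.jot(p→/brim/kopo, c→drone)
<< created
>> arbor.strike(p→/brim)
<< ToolError: not empty
>> arbor.jot(p→/vustoni, c→smi)
<< created
>> arbor.scanf(p→/brim)
<< [kopo]
>> arbor.jot(p→/brim/grutre, c→tap)
<< created
>> arbor.mkfold(p→/crosni)
<< ok
>> arbor.quote(p→/vustoni)
<< smi
>> arbor.jot(p→/brim/de, c→greste)
<< created
>> arbor.scanf(p→/)
<< [brim/, crosni/, vustoni]


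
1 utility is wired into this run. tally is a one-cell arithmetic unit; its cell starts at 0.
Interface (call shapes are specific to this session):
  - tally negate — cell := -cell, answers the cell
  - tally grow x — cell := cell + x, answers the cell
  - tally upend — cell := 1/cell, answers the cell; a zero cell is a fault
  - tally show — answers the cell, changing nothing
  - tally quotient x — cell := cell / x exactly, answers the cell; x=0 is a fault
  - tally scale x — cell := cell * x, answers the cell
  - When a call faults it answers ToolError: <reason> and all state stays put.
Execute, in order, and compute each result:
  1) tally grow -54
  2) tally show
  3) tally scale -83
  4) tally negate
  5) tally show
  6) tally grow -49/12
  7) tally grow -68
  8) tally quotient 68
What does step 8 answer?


Answer: -54649/816

Derivation:
>> tally grow(x: -54)
<< -54
>> tally show()
<< -54
>> tally scale(x: -83)
<< 4482
>> tally negate()
<< -4482
>> tally show()
<< -4482
>> tally grow(x: -49/12)
<< -53833/12
>> tally grow(x: -68)
<< -54649/12
>> tally quotient(x: 68)
<< -54649/816


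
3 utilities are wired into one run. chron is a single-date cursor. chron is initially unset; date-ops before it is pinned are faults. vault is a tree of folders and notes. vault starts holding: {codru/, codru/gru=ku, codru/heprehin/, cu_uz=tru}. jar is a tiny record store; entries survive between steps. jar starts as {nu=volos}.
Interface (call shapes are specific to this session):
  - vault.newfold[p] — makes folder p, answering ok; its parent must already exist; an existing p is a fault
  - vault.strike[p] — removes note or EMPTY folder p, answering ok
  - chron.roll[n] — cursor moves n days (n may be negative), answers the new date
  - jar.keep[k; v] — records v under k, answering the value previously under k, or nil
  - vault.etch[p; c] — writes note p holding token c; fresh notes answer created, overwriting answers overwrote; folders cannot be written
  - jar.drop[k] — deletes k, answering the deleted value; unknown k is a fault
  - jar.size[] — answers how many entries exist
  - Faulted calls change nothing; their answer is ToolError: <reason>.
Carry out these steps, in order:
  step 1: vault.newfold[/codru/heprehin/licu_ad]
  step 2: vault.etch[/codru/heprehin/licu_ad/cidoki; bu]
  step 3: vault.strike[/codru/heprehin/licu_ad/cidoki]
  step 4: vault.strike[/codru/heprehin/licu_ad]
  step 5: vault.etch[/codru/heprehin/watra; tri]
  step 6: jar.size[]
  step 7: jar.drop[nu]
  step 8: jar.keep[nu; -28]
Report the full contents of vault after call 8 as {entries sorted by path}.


I run newfold passing /codru/heprehin/licu_ad, and get ok.
Next I call etch passing /codru/heprehin/licu_ad/cidoki, bu, → created.
I call strike passing /codru/heprehin/licu_ad/cidoki, → ok.
I use strike passing /codru/heprehin/licu_ad, and observe ok.
I call etch passing /codru/heprehin/watra, tri, which returns created.
Now I run size(), which returns 1.
I run drop passing nu, yielding volos.
Next I call keep passing nu, -28, — result: nil.

Answer: {codru/, codru/gru=ku, codru/heprehin/, codru/heprehin/watra=tri, cu_uz=tru}


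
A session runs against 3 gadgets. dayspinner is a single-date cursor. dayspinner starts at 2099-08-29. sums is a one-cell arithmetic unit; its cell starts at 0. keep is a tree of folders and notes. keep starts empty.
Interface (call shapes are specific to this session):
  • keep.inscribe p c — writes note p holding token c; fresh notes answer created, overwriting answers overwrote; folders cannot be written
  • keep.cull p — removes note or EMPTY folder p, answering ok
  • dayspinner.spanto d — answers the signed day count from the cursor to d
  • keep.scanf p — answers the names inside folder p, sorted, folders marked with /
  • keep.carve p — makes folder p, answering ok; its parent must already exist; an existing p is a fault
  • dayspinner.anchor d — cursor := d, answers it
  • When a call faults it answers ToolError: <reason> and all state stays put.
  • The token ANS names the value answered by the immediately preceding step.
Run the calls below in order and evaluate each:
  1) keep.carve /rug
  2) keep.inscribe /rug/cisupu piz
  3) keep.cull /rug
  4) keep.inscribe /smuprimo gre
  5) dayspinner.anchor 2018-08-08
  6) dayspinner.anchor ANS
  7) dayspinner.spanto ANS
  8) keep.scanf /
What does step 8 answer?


Answer: [rug/, smuprimo]

Derivation:
Do: keep.carve[p→/rug]
See: ok
Do: keep.inscribe[p→/rug/cisupu; c→piz]
See: created
Do: keep.cull[p→/rug]
See: ToolError: not empty
Do: keep.inscribe[p→/smuprimo; c→gre]
See: created
Do: dayspinner.anchor[d→2018-08-08]
See: 2018-08-08
Do: dayspinner.anchor[d→ANS]
See: 2018-08-08
Do: dayspinner.spanto[d→ANS]
See: 0
Do: keep.scanf[p→/]
See: [rug/, smuprimo]


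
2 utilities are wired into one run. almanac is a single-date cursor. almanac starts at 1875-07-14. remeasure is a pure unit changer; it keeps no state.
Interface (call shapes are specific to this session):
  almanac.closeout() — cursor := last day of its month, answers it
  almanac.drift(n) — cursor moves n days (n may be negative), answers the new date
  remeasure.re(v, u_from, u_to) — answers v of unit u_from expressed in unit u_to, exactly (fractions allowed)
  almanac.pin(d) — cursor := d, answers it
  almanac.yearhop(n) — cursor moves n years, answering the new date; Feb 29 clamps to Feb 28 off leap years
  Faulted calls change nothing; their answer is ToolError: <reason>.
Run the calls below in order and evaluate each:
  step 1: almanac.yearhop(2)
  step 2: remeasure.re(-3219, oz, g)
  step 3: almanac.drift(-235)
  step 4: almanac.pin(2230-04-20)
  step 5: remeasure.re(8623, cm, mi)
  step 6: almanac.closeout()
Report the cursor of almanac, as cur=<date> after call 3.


Step: almanac.yearhop[n→2]
Result: 1877-07-14
Step: remeasure.re[v→-3219; u_from→oz; u_to→g]
Result: -146011383903/1600000
Step: almanac.drift[n→-235]
Result: 1876-11-21
Step: almanac.pin[d→2230-04-20]
Result: 2230-04-20
Step: remeasure.re[v→8623; u_from→cm; u_to→mi]
Result: 43115/804672
Step: almanac.closeout[]
Result: 2230-04-30

Answer: cur=1876-11-21


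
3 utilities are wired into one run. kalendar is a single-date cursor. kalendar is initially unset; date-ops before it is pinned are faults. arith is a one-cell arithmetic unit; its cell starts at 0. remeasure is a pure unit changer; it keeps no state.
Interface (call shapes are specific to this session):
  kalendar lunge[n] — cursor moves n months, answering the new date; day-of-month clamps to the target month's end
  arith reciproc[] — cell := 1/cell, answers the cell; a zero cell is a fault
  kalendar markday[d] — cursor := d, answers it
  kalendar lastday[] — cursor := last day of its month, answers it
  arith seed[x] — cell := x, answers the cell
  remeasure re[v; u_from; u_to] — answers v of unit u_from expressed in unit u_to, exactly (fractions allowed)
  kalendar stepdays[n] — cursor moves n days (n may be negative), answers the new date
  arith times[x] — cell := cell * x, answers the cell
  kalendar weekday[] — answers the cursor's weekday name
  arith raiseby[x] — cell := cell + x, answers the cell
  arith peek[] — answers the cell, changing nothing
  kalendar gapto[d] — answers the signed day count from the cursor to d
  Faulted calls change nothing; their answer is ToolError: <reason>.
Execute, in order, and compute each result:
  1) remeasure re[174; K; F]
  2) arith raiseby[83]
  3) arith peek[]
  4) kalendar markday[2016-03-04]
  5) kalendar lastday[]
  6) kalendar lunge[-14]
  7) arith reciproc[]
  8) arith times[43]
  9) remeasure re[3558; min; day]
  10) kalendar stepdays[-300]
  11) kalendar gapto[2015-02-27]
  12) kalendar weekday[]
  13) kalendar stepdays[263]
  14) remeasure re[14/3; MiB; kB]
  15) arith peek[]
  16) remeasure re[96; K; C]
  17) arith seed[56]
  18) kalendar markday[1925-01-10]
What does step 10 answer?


> remeasure re 174 K F
  -14647/100
> arith raiseby 83
  83
> arith peek
  83
> kalendar markday 2016-03-04
  2016-03-04
> kalendar lastday
  2016-03-31
> kalendar lunge -14
  2015-01-31
> arith reciproc
  1/83
> arith times 43
  43/83
> remeasure re 3558 min day
  593/240
> kalendar stepdays -300
  2014-04-06
> kalendar gapto 2015-02-27
  327
> kalendar weekday
  Sunday
> kalendar stepdays 263
  2014-12-25
> remeasure re 14/3 MiB kB
  1835008/375
> arith peek
  43/83
> remeasure re 96 K C
  -3543/20
> arith seed 56
  56
> kalendar markday 1925-01-10
  1925-01-10

Answer: 2014-04-06


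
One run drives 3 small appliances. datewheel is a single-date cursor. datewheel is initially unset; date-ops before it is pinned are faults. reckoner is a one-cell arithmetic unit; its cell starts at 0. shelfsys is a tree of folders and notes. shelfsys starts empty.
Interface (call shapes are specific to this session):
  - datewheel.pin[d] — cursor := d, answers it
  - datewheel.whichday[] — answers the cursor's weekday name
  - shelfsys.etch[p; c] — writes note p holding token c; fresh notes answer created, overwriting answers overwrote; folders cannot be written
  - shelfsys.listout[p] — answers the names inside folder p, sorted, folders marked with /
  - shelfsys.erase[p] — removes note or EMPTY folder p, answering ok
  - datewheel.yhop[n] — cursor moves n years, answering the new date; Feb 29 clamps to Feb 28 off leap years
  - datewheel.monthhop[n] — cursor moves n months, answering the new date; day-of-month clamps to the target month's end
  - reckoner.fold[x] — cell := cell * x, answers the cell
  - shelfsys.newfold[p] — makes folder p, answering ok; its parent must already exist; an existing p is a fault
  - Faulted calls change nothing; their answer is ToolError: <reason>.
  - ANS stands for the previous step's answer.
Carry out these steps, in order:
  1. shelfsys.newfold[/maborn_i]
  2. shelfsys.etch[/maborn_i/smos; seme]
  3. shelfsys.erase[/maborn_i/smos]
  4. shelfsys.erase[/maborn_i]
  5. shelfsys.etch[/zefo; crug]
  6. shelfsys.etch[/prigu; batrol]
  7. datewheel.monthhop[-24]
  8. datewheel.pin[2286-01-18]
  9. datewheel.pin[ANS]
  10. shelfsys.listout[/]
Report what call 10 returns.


Act: newfold[p=/maborn_i]
Obs: ok
Act: etch[p=/maborn_i/smos; c=seme]
Obs: created
Act: erase[p=/maborn_i/smos]
Obs: ok
Act: erase[p=/maborn_i]
Obs: ok
Act: etch[p=/zefo; c=crug]
Obs: created
Act: etch[p=/prigu; c=batrol]
Obs: created
Act: monthhop[n=-24]
Obs: ToolError: no date set
Act: pin[d=2286-01-18]
Obs: 2286-01-18
Act: pin[d=ANS]
Obs: 2286-01-18
Act: listout[p=/]
Obs: [prigu, zefo]

Answer: [prigu, zefo]
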